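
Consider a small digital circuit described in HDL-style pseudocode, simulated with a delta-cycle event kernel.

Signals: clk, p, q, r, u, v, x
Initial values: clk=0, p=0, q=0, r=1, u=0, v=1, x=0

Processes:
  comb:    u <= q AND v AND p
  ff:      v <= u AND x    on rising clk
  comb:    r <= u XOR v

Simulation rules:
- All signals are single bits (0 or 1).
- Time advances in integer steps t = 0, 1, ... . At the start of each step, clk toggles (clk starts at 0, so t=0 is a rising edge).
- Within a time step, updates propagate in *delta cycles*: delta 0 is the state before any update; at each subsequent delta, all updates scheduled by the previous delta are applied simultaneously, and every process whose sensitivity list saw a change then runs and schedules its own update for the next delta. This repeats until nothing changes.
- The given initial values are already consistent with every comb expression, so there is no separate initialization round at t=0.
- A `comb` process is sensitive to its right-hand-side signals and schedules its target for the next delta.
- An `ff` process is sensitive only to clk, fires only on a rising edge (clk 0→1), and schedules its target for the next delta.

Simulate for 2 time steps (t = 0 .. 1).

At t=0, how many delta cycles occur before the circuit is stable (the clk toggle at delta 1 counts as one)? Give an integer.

3

t=0 Δ0: r=1 v=1 q=0 x=0 p=0 u=0 clk=0
  Δ1: clk:0→1
  Δ2: v:1→0
  Δ3: r:1→0
  (3Δ to stable)
t=1 Δ0: r=0 v=0 q=0 x=0 p=0 u=0 clk=1
  Δ1: clk:1→0
  (1Δ to stable)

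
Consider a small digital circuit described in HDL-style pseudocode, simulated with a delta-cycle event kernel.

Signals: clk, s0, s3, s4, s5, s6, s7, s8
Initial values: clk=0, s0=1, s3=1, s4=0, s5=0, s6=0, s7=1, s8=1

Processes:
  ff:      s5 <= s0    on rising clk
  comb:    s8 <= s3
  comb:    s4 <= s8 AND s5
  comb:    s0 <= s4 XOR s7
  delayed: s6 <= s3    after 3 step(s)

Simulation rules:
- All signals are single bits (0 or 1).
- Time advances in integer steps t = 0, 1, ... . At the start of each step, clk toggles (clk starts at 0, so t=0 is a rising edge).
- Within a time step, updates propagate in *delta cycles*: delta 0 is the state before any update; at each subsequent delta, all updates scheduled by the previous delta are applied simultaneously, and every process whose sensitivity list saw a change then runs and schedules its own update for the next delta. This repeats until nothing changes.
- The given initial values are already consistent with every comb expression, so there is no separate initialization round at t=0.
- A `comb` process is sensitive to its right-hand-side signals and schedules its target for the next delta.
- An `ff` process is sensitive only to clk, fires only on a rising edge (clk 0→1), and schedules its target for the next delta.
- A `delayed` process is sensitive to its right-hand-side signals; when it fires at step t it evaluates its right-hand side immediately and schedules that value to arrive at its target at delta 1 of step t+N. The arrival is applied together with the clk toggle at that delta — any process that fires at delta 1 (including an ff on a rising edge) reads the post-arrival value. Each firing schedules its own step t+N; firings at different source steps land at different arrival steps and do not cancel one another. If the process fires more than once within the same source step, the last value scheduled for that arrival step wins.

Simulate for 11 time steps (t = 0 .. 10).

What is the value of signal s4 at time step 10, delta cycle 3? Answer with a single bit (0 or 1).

0

t0.Δ0 s0=1 s7=1 s3=1 s8=1 s5=0 clk=0 s6=0 s4=0
t0.Δ1 s0=1 s7=1 s3=1 s8=1 s5=0 clk=1 s6=0 s4=0
t0.Δ2 s0=1 s7=1 s3=1 s8=1 s5=1 clk=1 s6=0 s4=0
t0.Δ3 s0=1 s7=1 s3=1 s8=1 s5=1 clk=1 s6=0 s4=1
t0.Δ4 s0=0 s7=1 s3=1 s8=1 s5=1 clk=1 s6=0 s4=1
t1.Δ0 s0=0 s7=1 s3=1 s8=1 s5=1 clk=1 s6=0 s4=1
t1.Δ1 s0=0 s7=1 s3=1 s8=1 s5=1 clk=0 s6=0 s4=1
t2.Δ0 s0=0 s7=1 s3=1 s8=1 s5=1 clk=0 s6=0 s4=1
t2.Δ1 s0=0 s7=1 s3=1 s8=1 s5=1 clk=1 s6=0 s4=1
t2.Δ2 s0=0 s7=1 s3=1 s8=1 s5=0 clk=1 s6=0 s4=1
t2.Δ3 s0=0 s7=1 s3=1 s8=1 s5=0 clk=1 s6=0 s4=0
t2.Δ4 s0=1 s7=1 s3=1 s8=1 s5=0 clk=1 s6=0 s4=0
t3.Δ0 s0=1 s7=1 s3=1 s8=1 s5=0 clk=1 s6=0 s4=0
t3.Δ1 s0=1 s7=1 s3=1 s8=1 s5=0 clk=0 s6=0 s4=0
t4.Δ0 s0=1 s7=1 s3=1 s8=1 s5=0 clk=0 s6=0 s4=0
t4.Δ1 s0=1 s7=1 s3=1 s8=1 s5=0 clk=1 s6=0 s4=0
t4.Δ2 s0=1 s7=1 s3=1 s8=1 s5=1 clk=1 s6=0 s4=0
t4.Δ3 s0=1 s7=1 s3=1 s8=1 s5=1 clk=1 s6=0 s4=1
t4.Δ4 s0=0 s7=1 s3=1 s8=1 s5=1 clk=1 s6=0 s4=1
t5.Δ0 s0=0 s7=1 s3=1 s8=1 s5=1 clk=1 s6=0 s4=1
t5.Δ1 s0=0 s7=1 s3=1 s8=1 s5=1 clk=0 s6=0 s4=1
t6.Δ0 s0=0 s7=1 s3=1 s8=1 s5=1 clk=0 s6=0 s4=1
t6.Δ1 s0=0 s7=1 s3=1 s8=1 s5=1 clk=1 s6=0 s4=1
t6.Δ2 s0=0 s7=1 s3=1 s8=1 s5=0 clk=1 s6=0 s4=1
t6.Δ3 s0=0 s7=1 s3=1 s8=1 s5=0 clk=1 s6=0 s4=0
t6.Δ4 s0=1 s7=1 s3=1 s8=1 s5=0 clk=1 s6=0 s4=0
t7.Δ0 s0=1 s7=1 s3=1 s8=1 s5=0 clk=1 s6=0 s4=0
t7.Δ1 s0=1 s7=1 s3=1 s8=1 s5=0 clk=0 s6=0 s4=0
t8.Δ0 s0=1 s7=1 s3=1 s8=1 s5=0 clk=0 s6=0 s4=0
t8.Δ1 s0=1 s7=1 s3=1 s8=1 s5=0 clk=1 s6=0 s4=0
t8.Δ2 s0=1 s7=1 s3=1 s8=1 s5=1 clk=1 s6=0 s4=0
t8.Δ3 s0=1 s7=1 s3=1 s8=1 s5=1 clk=1 s6=0 s4=1
t8.Δ4 s0=0 s7=1 s3=1 s8=1 s5=1 clk=1 s6=0 s4=1
t9.Δ0 s0=0 s7=1 s3=1 s8=1 s5=1 clk=1 s6=0 s4=1
t9.Δ1 s0=0 s7=1 s3=1 s8=1 s5=1 clk=0 s6=0 s4=1
t10.Δ0 s0=0 s7=1 s3=1 s8=1 s5=1 clk=0 s6=0 s4=1
t10.Δ1 s0=0 s7=1 s3=1 s8=1 s5=1 clk=1 s6=0 s4=1
t10.Δ2 s0=0 s7=1 s3=1 s8=1 s5=0 clk=1 s6=0 s4=1
t10.Δ3 s0=0 s7=1 s3=1 s8=1 s5=0 clk=1 s6=0 s4=0
t10.Δ4 s0=1 s7=1 s3=1 s8=1 s5=0 clk=1 s6=0 s4=0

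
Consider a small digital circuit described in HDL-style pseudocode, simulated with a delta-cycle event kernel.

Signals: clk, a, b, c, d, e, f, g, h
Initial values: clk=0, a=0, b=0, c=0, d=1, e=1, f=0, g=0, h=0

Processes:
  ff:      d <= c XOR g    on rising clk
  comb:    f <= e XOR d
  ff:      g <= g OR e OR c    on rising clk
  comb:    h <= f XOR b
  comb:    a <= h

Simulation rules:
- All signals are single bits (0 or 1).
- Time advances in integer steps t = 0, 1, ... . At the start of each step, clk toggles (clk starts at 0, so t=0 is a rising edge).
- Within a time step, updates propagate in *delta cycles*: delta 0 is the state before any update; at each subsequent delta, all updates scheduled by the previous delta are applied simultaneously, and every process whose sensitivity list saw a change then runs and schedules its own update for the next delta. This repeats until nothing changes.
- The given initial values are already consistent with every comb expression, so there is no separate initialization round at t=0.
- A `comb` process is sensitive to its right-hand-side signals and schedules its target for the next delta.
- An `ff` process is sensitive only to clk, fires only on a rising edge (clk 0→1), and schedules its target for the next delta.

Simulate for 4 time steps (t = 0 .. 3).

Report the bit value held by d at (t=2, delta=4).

t=0 Δ0: c=0 clk=0 g=0 h=0 d=1 e=1 f=0 b=0 a=0
  Δ1: clk:0→1
  Δ2: g:0→1, d:1→0
  Δ3: f:0→1
  Δ4: h:0→1
  Δ5: a:0→1
  (5Δ to stable)
t=1 Δ0: c=0 clk=1 g=1 h=1 d=0 e=1 f=1 b=0 a=1
  Δ1: clk:1→0
  (1Δ to stable)
t=2 Δ0: c=0 clk=0 g=1 h=1 d=0 e=1 f=1 b=0 a=1
  Δ1: clk:0→1
  Δ2: d:0→1
  Δ3: f:1→0
  Δ4: h:1→0
  Δ5: a:1→0
  (5Δ to stable)
t=3 Δ0: c=0 clk=1 g=1 h=0 d=1 e=1 f=0 b=0 a=0
  Δ1: clk:1→0
  (1Δ to stable)

1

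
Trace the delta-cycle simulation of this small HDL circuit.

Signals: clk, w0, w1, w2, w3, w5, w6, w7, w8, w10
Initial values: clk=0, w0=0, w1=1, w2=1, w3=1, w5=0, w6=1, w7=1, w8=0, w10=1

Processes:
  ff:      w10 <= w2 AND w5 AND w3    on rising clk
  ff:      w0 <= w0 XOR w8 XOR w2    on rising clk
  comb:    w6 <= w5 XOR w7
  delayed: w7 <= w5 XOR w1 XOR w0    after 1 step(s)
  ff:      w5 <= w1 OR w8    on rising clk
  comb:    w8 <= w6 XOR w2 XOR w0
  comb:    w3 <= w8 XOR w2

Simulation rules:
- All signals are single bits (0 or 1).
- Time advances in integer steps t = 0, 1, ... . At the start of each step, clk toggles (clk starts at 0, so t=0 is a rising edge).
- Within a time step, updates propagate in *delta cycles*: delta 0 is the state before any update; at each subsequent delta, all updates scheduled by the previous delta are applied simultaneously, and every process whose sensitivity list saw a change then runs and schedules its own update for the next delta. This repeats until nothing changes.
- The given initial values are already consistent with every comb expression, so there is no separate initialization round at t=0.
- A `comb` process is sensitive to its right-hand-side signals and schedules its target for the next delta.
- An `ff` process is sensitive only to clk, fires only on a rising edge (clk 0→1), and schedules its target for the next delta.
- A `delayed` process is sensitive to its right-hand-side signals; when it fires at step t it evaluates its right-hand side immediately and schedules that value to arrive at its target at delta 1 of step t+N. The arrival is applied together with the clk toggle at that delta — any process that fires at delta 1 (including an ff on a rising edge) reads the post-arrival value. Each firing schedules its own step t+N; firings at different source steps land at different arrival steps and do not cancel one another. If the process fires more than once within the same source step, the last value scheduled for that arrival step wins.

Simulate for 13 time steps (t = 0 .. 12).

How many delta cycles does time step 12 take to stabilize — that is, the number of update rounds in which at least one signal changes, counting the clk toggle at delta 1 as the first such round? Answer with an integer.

4

t0.Δ0 w8=0 w5=0 w3=1 clk=0 w10=1 w6=1 w7=1 w0=0 w2=1 w1=1
t0.Δ1 w8=0 w5=0 w3=1 clk=1 w10=1 w6=1 w7=1 w0=0 w2=1 w1=1
t0.Δ2 w8=0 w5=1 w3=1 clk=1 w10=0 w6=1 w7=1 w0=1 w2=1 w1=1
t0.Δ3 w8=1 w5=1 w3=1 clk=1 w10=0 w6=0 w7=1 w0=1 w2=1 w1=1
t0.Δ4 w8=0 w5=1 w3=0 clk=1 w10=0 w6=0 w7=1 w0=1 w2=1 w1=1
t0.Δ5 w8=0 w5=1 w3=1 clk=1 w10=0 w6=0 w7=1 w0=1 w2=1 w1=1
t1.Δ0 w8=0 w5=1 w3=1 clk=1 w10=0 w6=0 w7=1 w0=1 w2=1 w1=1
t1.Δ1 w8=0 w5=1 w3=1 clk=0 w10=0 w6=0 w7=1 w0=1 w2=1 w1=1
t2.Δ0 w8=0 w5=1 w3=1 clk=0 w10=0 w6=0 w7=1 w0=1 w2=1 w1=1
t2.Δ1 w8=0 w5=1 w3=1 clk=1 w10=0 w6=0 w7=1 w0=1 w2=1 w1=1
t2.Δ2 w8=0 w5=1 w3=1 clk=1 w10=1 w6=0 w7=1 w0=0 w2=1 w1=1
t2.Δ3 w8=1 w5=1 w3=1 clk=1 w10=1 w6=0 w7=1 w0=0 w2=1 w1=1
t2.Δ4 w8=1 w5=1 w3=0 clk=1 w10=1 w6=0 w7=1 w0=0 w2=1 w1=1
t3.Δ0 w8=1 w5=1 w3=0 clk=1 w10=1 w6=0 w7=1 w0=0 w2=1 w1=1
t3.Δ1 w8=1 w5=1 w3=0 clk=0 w10=1 w6=0 w7=0 w0=0 w2=1 w1=1
t3.Δ2 w8=1 w5=1 w3=0 clk=0 w10=1 w6=1 w7=0 w0=0 w2=1 w1=1
t3.Δ3 w8=0 w5=1 w3=0 clk=0 w10=1 w6=1 w7=0 w0=0 w2=1 w1=1
t3.Δ4 w8=0 w5=1 w3=1 clk=0 w10=1 w6=1 w7=0 w0=0 w2=1 w1=1
t4.Δ0 w8=0 w5=1 w3=1 clk=0 w10=1 w6=1 w7=0 w0=0 w2=1 w1=1
t4.Δ1 w8=0 w5=1 w3=1 clk=1 w10=1 w6=1 w7=0 w0=0 w2=1 w1=1
t4.Δ2 w8=0 w5=1 w3=1 clk=1 w10=1 w6=1 w7=0 w0=1 w2=1 w1=1
t4.Δ3 w8=1 w5=1 w3=1 clk=1 w10=1 w6=1 w7=0 w0=1 w2=1 w1=1
t4.Δ4 w8=1 w5=1 w3=0 clk=1 w10=1 w6=1 w7=0 w0=1 w2=1 w1=1
t5.Δ0 w8=1 w5=1 w3=0 clk=1 w10=1 w6=1 w7=0 w0=1 w2=1 w1=1
t5.Δ1 w8=1 w5=1 w3=0 clk=0 w10=1 w6=1 w7=1 w0=1 w2=1 w1=1
t5.Δ2 w8=1 w5=1 w3=0 clk=0 w10=1 w6=0 w7=1 w0=1 w2=1 w1=1
t5.Δ3 w8=0 w5=1 w3=0 clk=0 w10=1 w6=0 w7=1 w0=1 w2=1 w1=1
t5.Δ4 w8=0 w5=1 w3=1 clk=0 w10=1 w6=0 w7=1 w0=1 w2=1 w1=1
t6.Δ0 w8=0 w5=1 w3=1 clk=0 w10=1 w6=0 w7=1 w0=1 w2=1 w1=1
t6.Δ1 w8=0 w5=1 w3=1 clk=1 w10=1 w6=0 w7=1 w0=1 w2=1 w1=1
t6.Δ2 w8=0 w5=1 w3=1 clk=1 w10=1 w6=0 w7=1 w0=0 w2=1 w1=1
t6.Δ3 w8=1 w5=1 w3=1 clk=1 w10=1 w6=0 w7=1 w0=0 w2=1 w1=1
t6.Δ4 w8=1 w5=1 w3=0 clk=1 w10=1 w6=0 w7=1 w0=0 w2=1 w1=1
t7.Δ0 w8=1 w5=1 w3=0 clk=1 w10=1 w6=0 w7=1 w0=0 w2=1 w1=1
t7.Δ1 w8=1 w5=1 w3=0 clk=0 w10=1 w6=0 w7=0 w0=0 w2=1 w1=1
t7.Δ2 w8=1 w5=1 w3=0 clk=0 w10=1 w6=1 w7=0 w0=0 w2=1 w1=1
t7.Δ3 w8=0 w5=1 w3=0 clk=0 w10=1 w6=1 w7=0 w0=0 w2=1 w1=1
t7.Δ4 w8=0 w5=1 w3=1 clk=0 w10=1 w6=1 w7=0 w0=0 w2=1 w1=1
t8.Δ0 w8=0 w5=1 w3=1 clk=0 w10=1 w6=1 w7=0 w0=0 w2=1 w1=1
t8.Δ1 w8=0 w5=1 w3=1 clk=1 w10=1 w6=1 w7=0 w0=0 w2=1 w1=1
t8.Δ2 w8=0 w5=1 w3=1 clk=1 w10=1 w6=1 w7=0 w0=1 w2=1 w1=1
t8.Δ3 w8=1 w5=1 w3=1 clk=1 w10=1 w6=1 w7=0 w0=1 w2=1 w1=1
t8.Δ4 w8=1 w5=1 w3=0 clk=1 w10=1 w6=1 w7=0 w0=1 w2=1 w1=1
t9.Δ0 w8=1 w5=1 w3=0 clk=1 w10=1 w6=1 w7=0 w0=1 w2=1 w1=1
t9.Δ1 w8=1 w5=1 w3=0 clk=0 w10=1 w6=1 w7=1 w0=1 w2=1 w1=1
t9.Δ2 w8=1 w5=1 w3=0 clk=0 w10=1 w6=0 w7=1 w0=1 w2=1 w1=1
t9.Δ3 w8=0 w5=1 w3=0 clk=0 w10=1 w6=0 w7=1 w0=1 w2=1 w1=1
t9.Δ4 w8=0 w5=1 w3=1 clk=0 w10=1 w6=0 w7=1 w0=1 w2=1 w1=1
t10.Δ0 w8=0 w5=1 w3=1 clk=0 w10=1 w6=0 w7=1 w0=1 w2=1 w1=1
t10.Δ1 w8=0 w5=1 w3=1 clk=1 w10=1 w6=0 w7=1 w0=1 w2=1 w1=1
t10.Δ2 w8=0 w5=1 w3=1 clk=1 w10=1 w6=0 w7=1 w0=0 w2=1 w1=1
t10.Δ3 w8=1 w5=1 w3=1 clk=1 w10=1 w6=0 w7=1 w0=0 w2=1 w1=1
t10.Δ4 w8=1 w5=1 w3=0 clk=1 w10=1 w6=0 w7=1 w0=0 w2=1 w1=1
t11.Δ0 w8=1 w5=1 w3=0 clk=1 w10=1 w6=0 w7=1 w0=0 w2=1 w1=1
t11.Δ1 w8=1 w5=1 w3=0 clk=0 w10=1 w6=0 w7=0 w0=0 w2=1 w1=1
t11.Δ2 w8=1 w5=1 w3=0 clk=0 w10=1 w6=1 w7=0 w0=0 w2=1 w1=1
t11.Δ3 w8=0 w5=1 w3=0 clk=0 w10=1 w6=1 w7=0 w0=0 w2=1 w1=1
t11.Δ4 w8=0 w5=1 w3=1 clk=0 w10=1 w6=1 w7=0 w0=0 w2=1 w1=1
t12.Δ0 w8=0 w5=1 w3=1 clk=0 w10=1 w6=1 w7=0 w0=0 w2=1 w1=1
t12.Δ1 w8=0 w5=1 w3=1 clk=1 w10=1 w6=1 w7=0 w0=0 w2=1 w1=1
t12.Δ2 w8=0 w5=1 w3=1 clk=1 w10=1 w6=1 w7=0 w0=1 w2=1 w1=1
t12.Δ3 w8=1 w5=1 w3=1 clk=1 w10=1 w6=1 w7=0 w0=1 w2=1 w1=1
t12.Δ4 w8=1 w5=1 w3=0 clk=1 w10=1 w6=1 w7=0 w0=1 w2=1 w1=1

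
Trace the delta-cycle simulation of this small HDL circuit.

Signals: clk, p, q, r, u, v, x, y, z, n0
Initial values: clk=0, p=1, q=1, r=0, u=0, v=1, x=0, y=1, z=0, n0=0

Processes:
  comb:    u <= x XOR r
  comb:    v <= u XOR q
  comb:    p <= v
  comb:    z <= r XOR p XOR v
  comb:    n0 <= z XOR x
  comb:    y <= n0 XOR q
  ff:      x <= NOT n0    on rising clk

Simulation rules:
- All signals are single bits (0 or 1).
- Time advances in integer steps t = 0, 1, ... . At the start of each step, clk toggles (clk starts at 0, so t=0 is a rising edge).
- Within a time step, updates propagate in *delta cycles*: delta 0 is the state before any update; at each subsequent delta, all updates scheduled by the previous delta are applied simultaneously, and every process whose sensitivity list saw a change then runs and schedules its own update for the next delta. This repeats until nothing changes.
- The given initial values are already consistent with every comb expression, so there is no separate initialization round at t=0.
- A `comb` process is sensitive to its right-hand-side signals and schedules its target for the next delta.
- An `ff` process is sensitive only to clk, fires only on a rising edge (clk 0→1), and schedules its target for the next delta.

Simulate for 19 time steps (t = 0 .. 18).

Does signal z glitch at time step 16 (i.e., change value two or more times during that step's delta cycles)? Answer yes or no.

yes

t=0 Δ0: q=1 clk=0 v=1 r=0 u=0 n0=0 x=0 p=1 z=0 y=1
  Δ1: clk:0→1
  Δ2: x:0→1
  Δ3: u:0→1, n0:0→1
  Δ4: v:1→0, y:1→0
  Δ5: p:1→0, z:0→1
  Δ6: n0:1→0, z:1→0
  Δ7: n0:0→1, y:0→1
  Δ8: y:1→0
  (8Δ to stable)
t=1 Δ0: q=1 clk=1 v=0 r=0 u=1 n0=1 x=1 p=0 z=0 y=0
  Δ1: clk:1→0
  (1Δ to stable)
t=2 Δ0: q=1 clk=0 v=0 r=0 u=1 n0=1 x=1 p=0 z=0 y=0
  Δ1: clk:0→1
  Δ2: x:1→0
  Δ3: u:1→0, n0:1→0
  Δ4: v:0→1, y:0→1
  Δ5: p:0→1, z:0→1
  Δ6: n0:0→1, z:1→0
  Δ7: n0:1→0, y:1→0
  Δ8: y:0→1
  (8Δ to stable)
t=3 Δ0: q=1 clk=1 v=1 r=0 u=0 n0=0 x=0 p=1 z=0 y=1
  Δ1: clk:1→0
  (1Δ to stable)
t=4 Δ0: q=1 clk=0 v=1 r=0 u=0 n0=0 x=0 p=1 z=0 y=1
  Δ1: clk:0→1
  Δ2: x:0→1
  Δ3: u:0→1, n0:0→1
  Δ4: v:1→0, y:1→0
  Δ5: p:1→0, z:0→1
  Δ6: n0:1→0, z:1→0
  Δ7: n0:0→1, y:0→1
  Δ8: y:1→0
  (8Δ to stable)
t=5 Δ0: q=1 clk=1 v=0 r=0 u=1 n0=1 x=1 p=0 z=0 y=0
  Δ1: clk:1→0
  (1Δ to stable)
t=6 Δ0: q=1 clk=0 v=0 r=0 u=1 n0=1 x=1 p=0 z=0 y=0
  Δ1: clk:0→1
  Δ2: x:1→0
  Δ3: u:1→0, n0:1→0
  Δ4: v:0→1, y:0→1
  Δ5: p:0→1, z:0→1
  Δ6: n0:0→1, z:1→0
  Δ7: n0:1→0, y:1→0
  Δ8: y:0→1
  (8Δ to stable)
t=7 Δ0: q=1 clk=1 v=1 r=0 u=0 n0=0 x=0 p=1 z=0 y=1
  Δ1: clk:1→0
  (1Δ to stable)
t=8 Δ0: q=1 clk=0 v=1 r=0 u=0 n0=0 x=0 p=1 z=0 y=1
  Δ1: clk:0→1
  Δ2: x:0→1
  Δ3: u:0→1, n0:0→1
  Δ4: v:1→0, y:1→0
  Δ5: p:1→0, z:0→1
  Δ6: n0:1→0, z:1→0
  Δ7: n0:0→1, y:0→1
  Δ8: y:1→0
  (8Δ to stable)
t=9 Δ0: q=1 clk=1 v=0 r=0 u=1 n0=1 x=1 p=0 z=0 y=0
  Δ1: clk:1→0
  (1Δ to stable)
t=10 Δ0: q=1 clk=0 v=0 r=0 u=1 n0=1 x=1 p=0 z=0 y=0
  Δ1: clk:0→1
  Δ2: x:1→0
  Δ3: u:1→0, n0:1→0
  Δ4: v:0→1, y:0→1
  Δ5: p:0→1, z:0→1
  Δ6: n0:0→1, z:1→0
  Δ7: n0:1→0, y:1→0
  Δ8: y:0→1
  (8Δ to stable)
t=11 Δ0: q=1 clk=1 v=1 r=0 u=0 n0=0 x=0 p=1 z=0 y=1
  Δ1: clk:1→0
  (1Δ to stable)
t=12 Δ0: q=1 clk=0 v=1 r=0 u=0 n0=0 x=0 p=1 z=0 y=1
  Δ1: clk:0→1
  Δ2: x:0→1
  Δ3: u:0→1, n0:0→1
  Δ4: v:1→0, y:1→0
  Δ5: p:1→0, z:0→1
  Δ6: n0:1→0, z:1→0
  Δ7: n0:0→1, y:0→1
  Δ8: y:1→0
  (8Δ to stable)
t=13 Δ0: q=1 clk=1 v=0 r=0 u=1 n0=1 x=1 p=0 z=0 y=0
  Δ1: clk:1→0
  (1Δ to stable)
t=14 Δ0: q=1 clk=0 v=0 r=0 u=1 n0=1 x=1 p=0 z=0 y=0
  Δ1: clk:0→1
  Δ2: x:1→0
  Δ3: u:1→0, n0:1→0
  Δ4: v:0→1, y:0→1
  Δ5: p:0→1, z:0→1
  Δ6: n0:0→1, z:1→0
  Δ7: n0:1→0, y:1→0
  Δ8: y:0→1
  (8Δ to stable)
t=15 Δ0: q=1 clk=1 v=1 r=0 u=0 n0=0 x=0 p=1 z=0 y=1
  Δ1: clk:1→0
  (1Δ to stable)
t=16 Δ0: q=1 clk=0 v=1 r=0 u=0 n0=0 x=0 p=1 z=0 y=1
  Δ1: clk:0→1
  Δ2: x:0→1
  Δ3: u:0→1, n0:0→1
  Δ4: v:1→0, y:1→0
  Δ5: p:1→0, z:0→1
  Δ6: n0:1→0, z:1→0
  Δ7: n0:0→1, y:0→1
  Δ8: y:1→0
  (8Δ to stable)
t=17 Δ0: q=1 clk=1 v=0 r=0 u=1 n0=1 x=1 p=0 z=0 y=0
  Δ1: clk:1→0
  (1Δ to stable)
t=18 Δ0: q=1 clk=0 v=0 r=0 u=1 n0=1 x=1 p=0 z=0 y=0
  Δ1: clk:0→1
  Δ2: x:1→0
  Δ3: u:1→0, n0:1→0
  Δ4: v:0→1, y:0→1
  Δ5: p:0→1, z:0→1
  Δ6: n0:0→1, z:1→0
  Δ7: n0:1→0, y:1→0
  Δ8: y:0→1
  (8Δ to stable)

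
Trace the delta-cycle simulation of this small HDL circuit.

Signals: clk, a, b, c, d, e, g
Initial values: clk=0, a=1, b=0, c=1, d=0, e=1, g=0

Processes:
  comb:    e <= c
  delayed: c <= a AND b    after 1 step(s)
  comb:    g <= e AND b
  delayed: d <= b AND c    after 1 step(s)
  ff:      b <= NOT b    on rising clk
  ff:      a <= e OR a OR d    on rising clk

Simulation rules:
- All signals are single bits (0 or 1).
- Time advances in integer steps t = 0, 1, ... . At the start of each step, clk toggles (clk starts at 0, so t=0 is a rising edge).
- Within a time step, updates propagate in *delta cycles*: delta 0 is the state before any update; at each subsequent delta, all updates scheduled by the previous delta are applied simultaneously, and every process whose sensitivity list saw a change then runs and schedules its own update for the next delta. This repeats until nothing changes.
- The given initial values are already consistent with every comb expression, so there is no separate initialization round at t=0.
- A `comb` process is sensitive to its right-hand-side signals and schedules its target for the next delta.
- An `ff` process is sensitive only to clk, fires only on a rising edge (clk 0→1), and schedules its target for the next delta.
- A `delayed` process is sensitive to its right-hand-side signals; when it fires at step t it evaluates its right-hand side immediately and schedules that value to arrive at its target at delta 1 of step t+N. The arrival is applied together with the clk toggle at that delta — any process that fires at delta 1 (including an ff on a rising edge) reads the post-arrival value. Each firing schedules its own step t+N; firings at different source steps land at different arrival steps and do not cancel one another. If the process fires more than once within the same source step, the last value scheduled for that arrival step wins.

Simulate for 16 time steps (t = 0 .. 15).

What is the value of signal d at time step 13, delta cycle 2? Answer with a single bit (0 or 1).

t0.Δ0 b=0 a=1 g=0 e=1 c=1 clk=0 d=0
t0.Δ1 b=0 a=1 g=0 e=1 c=1 clk=1 d=0
t0.Δ2 b=1 a=1 g=0 e=1 c=1 clk=1 d=0
t0.Δ3 b=1 a=1 g=1 e=1 c=1 clk=1 d=0
t1.Δ0 b=1 a=1 g=1 e=1 c=1 clk=1 d=0
t1.Δ1 b=1 a=1 g=1 e=1 c=1 clk=0 d=1
t2.Δ0 b=1 a=1 g=1 e=1 c=1 clk=0 d=1
t2.Δ1 b=1 a=1 g=1 e=1 c=1 clk=1 d=1
t2.Δ2 b=0 a=1 g=1 e=1 c=1 clk=1 d=1
t2.Δ3 b=0 a=1 g=0 e=1 c=1 clk=1 d=1
t3.Δ0 b=0 a=1 g=0 e=1 c=1 clk=1 d=1
t3.Δ1 b=0 a=1 g=0 e=1 c=0 clk=0 d=0
t3.Δ2 b=0 a=1 g=0 e=0 c=0 clk=0 d=0
t4.Δ0 b=0 a=1 g=0 e=0 c=0 clk=0 d=0
t4.Δ1 b=0 a=1 g=0 e=0 c=0 clk=1 d=0
t4.Δ2 b=1 a=1 g=0 e=0 c=0 clk=1 d=0
t5.Δ0 b=1 a=1 g=0 e=0 c=0 clk=1 d=0
t5.Δ1 b=1 a=1 g=0 e=0 c=1 clk=0 d=0
t5.Δ2 b=1 a=1 g=0 e=1 c=1 clk=0 d=0
t5.Δ3 b=1 a=1 g=1 e=1 c=1 clk=0 d=0
t6.Δ0 b=1 a=1 g=1 e=1 c=1 clk=0 d=0
t6.Δ1 b=1 a=1 g=1 e=1 c=1 clk=1 d=1
t6.Δ2 b=0 a=1 g=1 e=1 c=1 clk=1 d=1
t6.Δ3 b=0 a=1 g=0 e=1 c=1 clk=1 d=1
t7.Δ0 b=0 a=1 g=0 e=1 c=1 clk=1 d=1
t7.Δ1 b=0 a=1 g=0 e=1 c=0 clk=0 d=0
t7.Δ2 b=0 a=1 g=0 e=0 c=0 clk=0 d=0
t8.Δ0 b=0 a=1 g=0 e=0 c=0 clk=0 d=0
t8.Δ1 b=0 a=1 g=0 e=0 c=0 clk=1 d=0
t8.Δ2 b=1 a=1 g=0 e=0 c=0 clk=1 d=0
t9.Δ0 b=1 a=1 g=0 e=0 c=0 clk=1 d=0
t9.Δ1 b=1 a=1 g=0 e=0 c=1 clk=0 d=0
t9.Δ2 b=1 a=1 g=0 e=1 c=1 clk=0 d=0
t9.Δ3 b=1 a=1 g=1 e=1 c=1 clk=0 d=0
t10.Δ0 b=1 a=1 g=1 e=1 c=1 clk=0 d=0
t10.Δ1 b=1 a=1 g=1 e=1 c=1 clk=1 d=1
t10.Δ2 b=0 a=1 g=1 e=1 c=1 clk=1 d=1
t10.Δ3 b=0 a=1 g=0 e=1 c=1 clk=1 d=1
t11.Δ0 b=0 a=1 g=0 e=1 c=1 clk=1 d=1
t11.Δ1 b=0 a=1 g=0 e=1 c=0 clk=0 d=0
t11.Δ2 b=0 a=1 g=0 e=0 c=0 clk=0 d=0
t12.Δ0 b=0 a=1 g=0 e=0 c=0 clk=0 d=0
t12.Δ1 b=0 a=1 g=0 e=0 c=0 clk=1 d=0
t12.Δ2 b=1 a=1 g=0 e=0 c=0 clk=1 d=0
t13.Δ0 b=1 a=1 g=0 e=0 c=0 clk=1 d=0
t13.Δ1 b=1 a=1 g=0 e=0 c=1 clk=0 d=0
t13.Δ2 b=1 a=1 g=0 e=1 c=1 clk=0 d=0
t13.Δ3 b=1 a=1 g=1 e=1 c=1 clk=0 d=0
t14.Δ0 b=1 a=1 g=1 e=1 c=1 clk=0 d=0
t14.Δ1 b=1 a=1 g=1 e=1 c=1 clk=1 d=1
t14.Δ2 b=0 a=1 g=1 e=1 c=1 clk=1 d=1
t14.Δ3 b=0 a=1 g=0 e=1 c=1 clk=1 d=1
t15.Δ0 b=0 a=1 g=0 e=1 c=1 clk=1 d=1
t15.Δ1 b=0 a=1 g=0 e=1 c=0 clk=0 d=0
t15.Δ2 b=0 a=1 g=0 e=0 c=0 clk=0 d=0

0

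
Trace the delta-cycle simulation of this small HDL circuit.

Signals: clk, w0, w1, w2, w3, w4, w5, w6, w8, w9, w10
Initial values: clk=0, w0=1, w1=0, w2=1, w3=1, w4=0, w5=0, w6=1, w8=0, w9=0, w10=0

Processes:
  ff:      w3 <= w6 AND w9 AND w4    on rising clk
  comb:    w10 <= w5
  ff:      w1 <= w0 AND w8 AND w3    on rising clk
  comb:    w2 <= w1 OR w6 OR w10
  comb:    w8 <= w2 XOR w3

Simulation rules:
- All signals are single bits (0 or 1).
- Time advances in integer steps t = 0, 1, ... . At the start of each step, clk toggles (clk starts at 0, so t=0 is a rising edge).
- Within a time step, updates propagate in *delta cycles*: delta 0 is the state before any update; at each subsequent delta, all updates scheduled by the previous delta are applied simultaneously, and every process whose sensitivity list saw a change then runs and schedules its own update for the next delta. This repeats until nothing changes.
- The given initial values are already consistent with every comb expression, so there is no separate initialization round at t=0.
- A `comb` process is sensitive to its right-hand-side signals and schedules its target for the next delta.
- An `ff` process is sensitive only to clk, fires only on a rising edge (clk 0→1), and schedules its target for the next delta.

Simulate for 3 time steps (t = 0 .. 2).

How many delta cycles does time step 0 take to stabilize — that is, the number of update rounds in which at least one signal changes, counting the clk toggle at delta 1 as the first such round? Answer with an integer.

t=0 Δ0: w3=1 w2=1 w9=0 w5=0 clk=0 w0=1 w10=0 w8=0 w4=0 w1=0 w6=1
  Δ1: clk:0→1
  Δ2: w3:1→0
  Δ3: w8:0→1
  (3Δ to stable)
t=1 Δ0: w3=0 w2=1 w9=0 w5=0 clk=1 w0=1 w10=0 w8=1 w4=0 w1=0 w6=1
  Δ1: clk:1→0
  (1Δ to stable)
t=2 Δ0: w3=0 w2=1 w9=0 w5=0 clk=0 w0=1 w10=0 w8=1 w4=0 w1=0 w6=1
  Δ1: clk:0→1
  (1Δ to stable)

3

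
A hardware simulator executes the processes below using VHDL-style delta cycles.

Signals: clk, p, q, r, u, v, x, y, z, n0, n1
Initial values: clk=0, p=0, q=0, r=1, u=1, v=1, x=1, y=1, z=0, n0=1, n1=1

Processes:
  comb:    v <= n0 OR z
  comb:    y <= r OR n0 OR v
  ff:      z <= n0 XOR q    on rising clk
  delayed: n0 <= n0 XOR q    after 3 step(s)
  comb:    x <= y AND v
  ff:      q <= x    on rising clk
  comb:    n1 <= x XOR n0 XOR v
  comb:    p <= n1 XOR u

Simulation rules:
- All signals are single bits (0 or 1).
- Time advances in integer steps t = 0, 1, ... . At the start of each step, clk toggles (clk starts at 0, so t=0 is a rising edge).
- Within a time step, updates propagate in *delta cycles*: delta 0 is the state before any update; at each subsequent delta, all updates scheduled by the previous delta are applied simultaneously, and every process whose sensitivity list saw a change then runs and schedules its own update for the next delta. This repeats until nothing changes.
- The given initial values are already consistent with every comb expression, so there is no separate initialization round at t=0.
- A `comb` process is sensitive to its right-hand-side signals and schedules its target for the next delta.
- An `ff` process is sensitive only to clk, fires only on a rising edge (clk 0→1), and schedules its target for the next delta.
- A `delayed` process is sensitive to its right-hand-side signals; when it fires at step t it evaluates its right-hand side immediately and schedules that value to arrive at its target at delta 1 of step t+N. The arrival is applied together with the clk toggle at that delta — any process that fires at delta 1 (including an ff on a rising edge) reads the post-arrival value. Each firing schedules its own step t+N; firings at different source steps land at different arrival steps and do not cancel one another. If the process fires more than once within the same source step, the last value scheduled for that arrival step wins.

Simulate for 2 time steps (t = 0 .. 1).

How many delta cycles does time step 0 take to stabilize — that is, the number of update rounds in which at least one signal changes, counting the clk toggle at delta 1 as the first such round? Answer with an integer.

[bits: q,n1,clk,p,x,y,r,n0,v,u,z]
t=0: Δ0=01001111110 Δ1=01101111110 Δ2=11101111111 | 2Δ
t=1: Δ0=11101111111 Δ1=11001111111 | 1Δ

2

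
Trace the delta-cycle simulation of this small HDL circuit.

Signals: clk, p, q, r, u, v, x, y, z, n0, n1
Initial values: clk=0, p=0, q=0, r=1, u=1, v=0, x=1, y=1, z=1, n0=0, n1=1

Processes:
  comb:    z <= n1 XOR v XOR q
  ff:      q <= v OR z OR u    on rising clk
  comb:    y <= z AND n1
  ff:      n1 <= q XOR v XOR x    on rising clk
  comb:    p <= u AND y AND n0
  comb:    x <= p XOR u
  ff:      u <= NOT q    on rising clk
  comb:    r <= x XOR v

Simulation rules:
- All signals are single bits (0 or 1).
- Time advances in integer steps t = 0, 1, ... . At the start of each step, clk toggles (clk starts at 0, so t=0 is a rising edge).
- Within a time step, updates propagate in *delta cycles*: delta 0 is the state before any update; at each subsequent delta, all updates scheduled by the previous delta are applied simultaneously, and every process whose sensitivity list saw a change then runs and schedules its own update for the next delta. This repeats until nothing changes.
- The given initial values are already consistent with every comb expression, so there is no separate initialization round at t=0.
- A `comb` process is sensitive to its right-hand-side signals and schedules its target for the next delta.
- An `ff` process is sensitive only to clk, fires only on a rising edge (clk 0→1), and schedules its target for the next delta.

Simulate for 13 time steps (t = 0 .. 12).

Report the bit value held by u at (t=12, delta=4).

t=0 Δ0: v=0 z=1 clk=0 n0=0 x=1 p=0 y=1 q=0 n1=1 u=1 r=1
  Δ1: clk:0→1
  Δ2: q:0→1
  Δ3: z:1→0
  Δ4: y:1→0
  (4Δ to stable)
t=1 Δ0: v=0 z=0 clk=1 n0=0 x=1 p=0 y=0 q=1 n1=1 u=1 r=1
  Δ1: clk:1→0
  (1Δ to stable)
t=2 Δ0: v=0 z=0 clk=0 n0=0 x=1 p=0 y=0 q=1 n1=1 u=1 r=1
  Δ1: clk:0→1
  Δ2: n1:1→0, u:1→0
  Δ3: z:0→1, x:1→0
  Δ4: r:1→0
  (4Δ to stable)
t=3 Δ0: v=0 z=1 clk=1 n0=0 x=0 p=0 y=0 q=1 n1=0 u=0 r=0
  Δ1: clk:1→0
  (1Δ to stable)
t=4 Δ0: v=0 z=1 clk=0 n0=0 x=0 p=0 y=0 q=1 n1=0 u=0 r=0
  Δ1: clk:0→1
  Δ2: n1:0→1
  Δ3: z:1→0, y:0→1
  Δ4: y:1→0
  (4Δ to stable)
t=5 Δ0: v=0 z=0 clk=1 n0=0 x=0 p=0 y=0 q=1 n1=1 u=0 r=0
  Δ1: clk:1→0
  (1Δ to stable)
t=6 Δ0: v=0 z=0 clk=0 n0=0 x=0 p=0 y=0 q=1 n1=1 u=0 r=0
  Δ1: clk:0→1
  Δ2: q:1→0
  Δ3: z:0→1
  Δ4: y:0→1
  (4Δ to stable)
t=7 Δ0: v=0 z=1 clk=1 n0=0 x=0 p=0 y=1 q=0 n1=1 u=0 r=0
  Δ1: clk:1→0
  (1Δ to stable)
t=8 Δ0: v=0 z=1 clk=0 n0=0 x=0 p=0 y=1 q=0 n1=1 u=0 r=0
  Δ1: clk:0→1
  Δ2: q:0→1, n1:1→0, u:0→1
  Δ3: x:0→1, y:1→0
  Δ4: r:0→1
  (4Δ to stable)
t=9 Δ0: v=0 z=1 clk=1 n0=0 x=1 p=0 y=0 q=1 n1=0 u=1 r=1
  Δ1: clk:1→0
  (1Δ to stable)
t=10 Δ0: v=0 z=1 clk=0 n0=0 x=1 p=0 y=0 q=1 n1=0 u=1 r=1
  Δ1: clk:0→1
  Δ2: u:1→0
  Δ3: x:1→0
  Δ4: r:1→0
  (4Δ to stable)
t=11 Δ0: v=0 z=1 clk=1 n0=0 x=0 p=0 y=0 q=1 n1=0 u=0 r=0
  Δ1: clk:1→0
  (1Δ to stable)
t=12 Δ0: v=0 z=1 clk=0 n0=0 x=0 p=0 y=0 q=1 n1=0 u=0 r=0
  Δ1: clk:0→1
  Δ2: n1:0→1
  Δ3: z:1→0, y:0→1
  Δ4: y:1→0
  (4Δ to stable)

0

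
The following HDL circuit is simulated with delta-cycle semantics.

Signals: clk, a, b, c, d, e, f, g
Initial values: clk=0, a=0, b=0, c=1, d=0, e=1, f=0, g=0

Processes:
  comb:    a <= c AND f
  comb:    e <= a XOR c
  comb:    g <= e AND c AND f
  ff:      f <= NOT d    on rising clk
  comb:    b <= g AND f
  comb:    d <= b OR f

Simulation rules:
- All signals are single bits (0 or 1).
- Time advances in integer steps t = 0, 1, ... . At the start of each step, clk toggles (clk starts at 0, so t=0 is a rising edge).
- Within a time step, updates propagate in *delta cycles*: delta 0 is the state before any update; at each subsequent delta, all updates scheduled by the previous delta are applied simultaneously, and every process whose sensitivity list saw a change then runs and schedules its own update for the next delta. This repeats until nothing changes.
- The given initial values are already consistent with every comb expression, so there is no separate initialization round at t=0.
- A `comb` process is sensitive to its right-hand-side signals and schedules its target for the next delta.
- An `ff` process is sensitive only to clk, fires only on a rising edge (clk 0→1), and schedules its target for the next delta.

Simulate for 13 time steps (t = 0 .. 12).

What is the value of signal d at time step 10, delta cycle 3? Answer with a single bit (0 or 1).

[bits: a,f,clk,b,g,e,c,d]
t=0: Δ0=00000110 Δ1=00100110 Δ2=01100110 Δ3=11101111 Δ4=11111011 Δ5=11110011 Δ6=11100011 | 6Δ
t=1: Δ0=11100011 Δ1=11000011 | 1Δ
t=2: Δ0=11000011 Δ1=11100011 Δ2=10100011 Δ3=00100010 Δ4=00100110 | 4Δ
t=3: Δ0=00100110 Δ1=00000110 | 1Δ
t=4: Δ0=00000110 Δ1=00100110 Δ2=01100110 Δ3=11101111 Δ4=11111011 Δ5=11110011 Δ6=11100011 | 6Δ
t=5: Δ0=11100011 Δ1=11000011 | 1Δ
t=6: Δ0=11000011 Δ1=11100011 Δ2=10100011 Δ3=00100010 Δ4=00100110 | 4Δ
t=7: Δ0=00100110 Δ1=00000110 | 1Δ
t=8: Δ0=00000110 Δ1=00100110 Δ2=01100110 Δ3=11101111 Δ4=11111011 Δ5=11110011 Δ6=11100011 | 6Δ
t=9: Δ0=11100011 Δ1=11000011 | 1Δ
t=10: Δ0=11000011 Δ1=11100011 Δ2=10100011 Δ3=00100010 Δ4=00100110 | 4Δ
t=11: Δ0=00100110 Δ1=00000110 | 1Δ
t=12: Δ0=00000110 Δ1=00100110 Δ2=01100110 Δ3=11101111 Δ4=11111011 Δ5=11110011 Δ6=11100011 | 6Δ

0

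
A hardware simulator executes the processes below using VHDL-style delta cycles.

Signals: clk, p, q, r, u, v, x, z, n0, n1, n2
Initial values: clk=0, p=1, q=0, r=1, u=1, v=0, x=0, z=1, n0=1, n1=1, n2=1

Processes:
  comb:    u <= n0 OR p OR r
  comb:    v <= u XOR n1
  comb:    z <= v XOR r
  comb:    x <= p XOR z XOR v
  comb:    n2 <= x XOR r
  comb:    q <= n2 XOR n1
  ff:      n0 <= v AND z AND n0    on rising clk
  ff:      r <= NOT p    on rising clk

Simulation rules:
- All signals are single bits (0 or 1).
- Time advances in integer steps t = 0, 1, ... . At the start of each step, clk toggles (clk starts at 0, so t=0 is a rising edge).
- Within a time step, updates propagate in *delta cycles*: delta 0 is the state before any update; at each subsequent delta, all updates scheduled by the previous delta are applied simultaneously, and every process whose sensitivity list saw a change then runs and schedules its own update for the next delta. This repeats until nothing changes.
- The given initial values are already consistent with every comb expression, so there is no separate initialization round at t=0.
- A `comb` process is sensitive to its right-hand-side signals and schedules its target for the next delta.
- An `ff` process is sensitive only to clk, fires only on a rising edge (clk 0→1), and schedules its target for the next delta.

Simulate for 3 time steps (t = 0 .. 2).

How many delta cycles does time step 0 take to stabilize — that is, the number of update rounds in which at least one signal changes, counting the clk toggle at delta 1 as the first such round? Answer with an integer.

t=0 Δ0: x=0 z=1 q=0 n0=1 n1=1 v=0 p=1 r=1 u=1 n2=1 clk=0
  Δ1: clk:0→1
  Δ2: n0:1→0, r:1→0
  Δ3: z:1→0, n2:1→0
  Δ4: x:0→1, q:0→1
  Δ5: n2:0→1
  Δ6: q:1→0
  (6Δ to stable)
t=1 Δ0: x=1 z=0 q=0 n0=0 n1=1 v=0 p=1 r=0 u=1 n2=1 clk=1
  Δ1: clk:1→0
  (1Δ to stable)
t=2 Δ0: x=1 z=0 q=0 n0=0 n1=1 v=0 p=1 r=0 u=1 n2=1 clk=0
  Δ1: clk:0→1
  (1Δ to stable)

6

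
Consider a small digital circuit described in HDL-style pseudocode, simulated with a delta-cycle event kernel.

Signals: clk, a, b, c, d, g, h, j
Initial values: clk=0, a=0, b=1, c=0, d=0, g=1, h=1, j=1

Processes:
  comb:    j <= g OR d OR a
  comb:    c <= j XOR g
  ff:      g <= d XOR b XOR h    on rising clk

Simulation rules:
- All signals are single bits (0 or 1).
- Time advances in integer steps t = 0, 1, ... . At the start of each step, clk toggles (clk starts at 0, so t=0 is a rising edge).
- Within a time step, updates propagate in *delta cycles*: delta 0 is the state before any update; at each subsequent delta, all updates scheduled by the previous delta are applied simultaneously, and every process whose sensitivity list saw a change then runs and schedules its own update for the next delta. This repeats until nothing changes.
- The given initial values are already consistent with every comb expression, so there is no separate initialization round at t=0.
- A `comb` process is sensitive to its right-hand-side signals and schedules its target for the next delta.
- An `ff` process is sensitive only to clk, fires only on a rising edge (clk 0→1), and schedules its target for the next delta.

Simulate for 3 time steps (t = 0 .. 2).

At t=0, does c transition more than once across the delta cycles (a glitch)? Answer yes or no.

yes

t0.Δ0 clk=0 c=0 h=1 a=0 j=1 g=1 d=0 b=1
t0.Δ1 clk=1 c=0 h=1 a=0 j=1 g=1 d=0 b=1
t0.Δ2 clk=1 c=0 h=1 a=0 j=1 g=0 d=0 b=1
t0.Δ3 clk=1 c=1 h=1 a=0 j=0 g=0 d=0 b=1
t0.Δ4 clk=1 c=0 h=1 a=0 j=0 g=0 d=0 b=1
t1.Δ0 clk=1 c=0 h=1 a=0 j=0 g=0 d=0 b=1
t1.Δ1 clk=0 c=0 h=1 a=0 j=0 g=0 d=0 b=1
t2.Δ0 clk=0 c=0 h=1 a=0 j=0 g=0 d=0 b=1
t2.Δ1 clk=1 c=0 h=1 a=0 j=0 g=0 d=0 b=1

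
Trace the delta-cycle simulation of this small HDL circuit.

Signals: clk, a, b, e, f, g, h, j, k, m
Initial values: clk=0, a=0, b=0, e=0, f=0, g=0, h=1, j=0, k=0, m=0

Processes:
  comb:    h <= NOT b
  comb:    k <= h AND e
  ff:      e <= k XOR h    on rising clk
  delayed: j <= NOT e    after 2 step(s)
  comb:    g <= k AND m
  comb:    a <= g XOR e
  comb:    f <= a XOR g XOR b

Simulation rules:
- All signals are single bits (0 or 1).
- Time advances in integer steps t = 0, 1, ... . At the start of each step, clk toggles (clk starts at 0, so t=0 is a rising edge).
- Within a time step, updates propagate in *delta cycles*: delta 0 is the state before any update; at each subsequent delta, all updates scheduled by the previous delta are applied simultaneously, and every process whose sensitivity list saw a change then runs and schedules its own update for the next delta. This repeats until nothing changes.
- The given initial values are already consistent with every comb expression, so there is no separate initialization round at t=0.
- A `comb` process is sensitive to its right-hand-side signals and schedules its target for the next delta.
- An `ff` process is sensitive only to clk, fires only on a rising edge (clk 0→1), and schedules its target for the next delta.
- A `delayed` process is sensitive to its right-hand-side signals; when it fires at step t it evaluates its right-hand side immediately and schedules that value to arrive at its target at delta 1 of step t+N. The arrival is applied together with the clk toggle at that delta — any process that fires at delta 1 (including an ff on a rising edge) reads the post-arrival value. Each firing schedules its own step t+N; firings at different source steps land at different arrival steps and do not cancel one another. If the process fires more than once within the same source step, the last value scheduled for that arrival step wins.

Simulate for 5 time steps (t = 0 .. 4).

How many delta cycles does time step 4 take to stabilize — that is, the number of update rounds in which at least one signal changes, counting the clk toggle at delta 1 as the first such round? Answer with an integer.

4

t0.Δ0 clk=0 m=0 b=0 a=0 e=0 h=1 j=0 g=0 f=0 k=0
t0.Δ1 clk=1 m=0 b=0 a=0 e=0 h=1 j=0 g=0 f=0 k=0
t0.Δ2 clk=1 m=0 b=0 a=0 e=1 h=1 j=0 g=0 f=0 k=0
t0.Δ3 clk=1 m=0 b=0 a=1 e=1 h=1 j=0 g=0 f=0 k=1
t0.Δ4 clk=1 m=0 b=0 a=1 e=1 h=1 j=0 g=0 f=1 k=1
t1.Δ0 clk=1 m=0 b=0 a=1 e=1 h=1 j=0 g=0 f=1 k=1
t1.Δ1 clk=0 m=0 b=0 a=1 e=1 h=1 j=0 g=0 f=1 k=1
t2.Δ0 clk=0 m=0 b=0 a=1 e=1 h=1 j=0 g=0 f=1 k=1
t2.Δ1 clk=1 m=0 b=0 a=1 e=1 h=1 j=0 g=0 f=1 k=1
t2.Δ2 clk=1 m=0 b=0 a=1 e=0 h=1 j=0 g=0 f=1 k=1
t2.Δ3 clk=1 m=0 b=0 a=0 e=0 h=1 j=0 g=0 f=1 k=0
t2.Δ4 clk=1 m=0 b=0 a=0 e=0 h=1 j=0 g=0 f=0 k=0
t3.Δ0 clk=1 m=0 b=0 a=0 e=0 h=1 j=0 g=0 f=0 k=0
t3.Δ1 clk=0 m=0 b=0 a=0 e=0 h=1 j=0 g=0 f=0 k=0
t4.Δ0 clk=0 m=0 b=0 a=0 e=0 h=1 j=0 g=0 f=0 k=0
t4.Δ1 clk=1 m=0 b=0 a=0 e=0 h=1 j=1 g=0 f=0 k=0
t4.Δ2 clk=1 m=0 b=0 a=0 e=1 h=1 j=1 g=0 f=0 k=0
t4.Δ3 clk=1 m=0 b=0 a=1 e=1 h=1 j=1 g=0 f=0 k=1
t4.Δ4 clk=1 m=0 b=0 a=1 e=1 h=1 j=1 g=0 f=1 k=1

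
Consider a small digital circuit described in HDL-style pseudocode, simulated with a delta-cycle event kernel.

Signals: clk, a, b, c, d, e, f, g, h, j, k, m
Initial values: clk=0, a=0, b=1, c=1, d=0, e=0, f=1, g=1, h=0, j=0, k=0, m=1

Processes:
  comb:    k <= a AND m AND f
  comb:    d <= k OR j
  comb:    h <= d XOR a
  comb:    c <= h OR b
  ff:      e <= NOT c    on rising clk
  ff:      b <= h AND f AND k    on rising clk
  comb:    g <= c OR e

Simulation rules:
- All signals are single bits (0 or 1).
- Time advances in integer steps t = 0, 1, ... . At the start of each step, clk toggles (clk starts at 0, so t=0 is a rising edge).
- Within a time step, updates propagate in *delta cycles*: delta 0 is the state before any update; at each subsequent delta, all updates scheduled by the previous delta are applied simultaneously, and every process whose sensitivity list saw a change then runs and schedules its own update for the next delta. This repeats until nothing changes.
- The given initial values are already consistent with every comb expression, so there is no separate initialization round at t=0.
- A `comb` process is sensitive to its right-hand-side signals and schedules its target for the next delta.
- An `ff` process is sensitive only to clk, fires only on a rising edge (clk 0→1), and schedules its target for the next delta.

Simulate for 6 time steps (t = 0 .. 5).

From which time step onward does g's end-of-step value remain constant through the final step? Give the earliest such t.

t=0 Δ0: m=1 c=1 a=0 h=0 f=1 e=0 b=1 clk=0 j=0 g=1 k=0 d=0
  Δ1: clk:0→1
  Δ2: b:1→0
  Δ3: c:1→0
  Δ4: g:1→0
  (4Δ to stable)
t=1 Δ0: m=1 c=0 a=0 h=0 f=1 e=0 b=0 clk=1 j=0 g=0 k=0 d=0
  Δ1: clk:1→0
  (1Δ to stable)
t=2 Δ0: m=1 c=0 a=0 h=0 f=1 e=0 b=0 clk=0 j=0 g=0 k=0 d=0
  Δ1: clk:0→1
  Δ2: e:0→1
  Δ3: g:0→1
  (3Δ to stable)
t=3 Δ0: m=1 c=0 a=0 h=0 f=1 e=1 b=0 clk=1 j=0 g=1 k=0 d=0
  Δ1: clk:1→0
  (1Δ to stable)
t=4 Δ0: m=1 c=0 a=0 h=0 f=1 e=1 b=0 clk=0 j=0 g=1 k=0 d=0
  Δ1: clk:0→1
  (1Δ to stable)
t=5 Δ0: m=1 c=0 a=0 h=0 f=1 e=1 b=0 clk=1 j=0 g=1 k=0 d=0
  Δ1: clk:1→0
  (1Δ to stable)

2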